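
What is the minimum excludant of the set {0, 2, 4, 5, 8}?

0 is in the set but 1 is not, so the mex is 1.

1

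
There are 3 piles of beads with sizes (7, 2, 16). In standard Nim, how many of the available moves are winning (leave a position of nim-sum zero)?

1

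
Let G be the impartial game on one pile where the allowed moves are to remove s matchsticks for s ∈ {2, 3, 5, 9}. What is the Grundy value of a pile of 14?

0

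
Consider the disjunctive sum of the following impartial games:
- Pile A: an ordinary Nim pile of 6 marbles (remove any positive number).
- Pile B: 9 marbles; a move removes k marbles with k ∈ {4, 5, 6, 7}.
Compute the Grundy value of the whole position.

4

Pile A is a plain Nim pile of size 6, so its Grundy value is 6.
Grundy values for pile B (subtraction set {4, 5, 6, 7}):
g(0) = mex{} = 0
g(1) = mex{} = 0
g(2) = mex{} = 0
g(3) = mex{} = 0
g(4) = mex{0} = 1
g(5) = mex{0} = 1
g(6) = mex{0} = 1
g(7) = mex{0} = 1
g(8) = mex{0,1} = 2
g(9) = mex{0,1} = 2
So g(9) = 2.
The value of a disjunctive sum is the nim-sum of the parts.
Combined value = 6 ⊕ 2 = 4.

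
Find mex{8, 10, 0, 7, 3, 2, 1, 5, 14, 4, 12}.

The values 0, 1, 2, 3, 4, 5 are all present; 6 is the first non-negative integer missing from the set.

6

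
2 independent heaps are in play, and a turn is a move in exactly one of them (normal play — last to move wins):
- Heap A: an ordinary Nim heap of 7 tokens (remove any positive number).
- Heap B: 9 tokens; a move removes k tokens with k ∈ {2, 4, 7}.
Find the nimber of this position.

Heap A is a plain Nim heap of size 7, so its Grundy value is 7.
Build the Grundy sequence for heap B with g(k) = mex{g(k−s) : s ∈ {2, 4, 7}, s ≤ k}:
g(0) = mex{} = 0
g(1) = mex{} = 0
g(2) = mex{0} = 1
g(3) = mex{0} = 1
g(4) = mex{0,1} = 2
g(5) = mex{0,1} = 2
g(6) = mex{1,2} = 0
g(7) = mex{0,1,2} = 3
g(8) = mex{0,2} = 1
g(9) = mex{1,2,3} = 0
So g(9) = 0.
The value of a disjunctive sum is the nim-sum of the parts.
Combined value = 7 XOR 0 = 7.

7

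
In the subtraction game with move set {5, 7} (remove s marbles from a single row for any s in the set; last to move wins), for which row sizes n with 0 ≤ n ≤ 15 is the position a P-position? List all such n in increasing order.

0, 1, 2, 3, 4, 12, 13, 14, 15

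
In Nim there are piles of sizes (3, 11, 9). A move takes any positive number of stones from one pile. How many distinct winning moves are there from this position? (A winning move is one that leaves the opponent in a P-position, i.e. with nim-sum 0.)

3

Compute the nim-sum pairwise:
3 ⊕ 11 = 8
8 ⊕ 9 = 1
The overall nim-sum is X = 1. A pile of size p has a winning move iff p XOR X < p (reduce it to p XOR X).
  3: 3 XOR 1 = 2 < 3 — winning move (to 2).
  11: 11 XOR 1 = 10 < 11 — winning move (to 10).
  9: 9 XOR 1 = 8 < 9 — winning move (to 8).
That gives 3 winning moves.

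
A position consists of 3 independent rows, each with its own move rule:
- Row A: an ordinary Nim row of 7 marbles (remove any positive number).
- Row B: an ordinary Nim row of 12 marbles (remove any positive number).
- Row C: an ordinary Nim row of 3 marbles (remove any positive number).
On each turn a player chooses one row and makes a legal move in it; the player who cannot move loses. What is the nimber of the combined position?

8

Row A is a plain Nim row of size 7, so its Grundy value is 7.
Row B is a plain Nim row of size 12, so its Grundy value is 12.
Row C is a plain Nim row of size 3, so its Grundy value is 3.
The value of a disjunctive sum is the nim-sum of the parts.
Combined value = 7 XOR 12 XOR 3 = 8.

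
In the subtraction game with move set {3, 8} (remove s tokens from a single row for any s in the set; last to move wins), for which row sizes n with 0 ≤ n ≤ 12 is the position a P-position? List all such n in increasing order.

0, 1, 2, 6, 7, 11, 12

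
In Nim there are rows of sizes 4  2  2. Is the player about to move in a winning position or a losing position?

Winning position

Compute the nim-sum pairwise:
4 ⊕ 2 = 6
6 ⊕ 2 = 4
The nim-sum is 4 ≠ 0, so this is an N-position: the player to move can win.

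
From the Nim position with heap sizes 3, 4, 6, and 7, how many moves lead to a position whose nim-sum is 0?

3

Compute the nim-sum pairwise:
3 ⊕ 4 = 7
7 ⊕ 6 = 1
1 ⊕ 7 = 6
The overall nim-sum is X = 6. A heap of size p has a winning move iff p XOR X < p (reduce it to p XOR X).
  3: 3 XOR 6 = 5 ≥ 3 — no move.
  4: 4 XOR 6 = 2 < 4 — winning move (to 2).
  6: 6 XOR 6 = 0 < 6 — winning move (to 0).
  7: 7 XOR 6 = 1 < 7 — winning move (to 1).
That gives 3 winning moves.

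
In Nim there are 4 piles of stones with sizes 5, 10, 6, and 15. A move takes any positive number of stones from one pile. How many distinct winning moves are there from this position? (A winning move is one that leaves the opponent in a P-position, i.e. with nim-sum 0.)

3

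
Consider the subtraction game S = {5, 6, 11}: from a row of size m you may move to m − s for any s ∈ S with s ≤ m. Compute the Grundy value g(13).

2

Grundy values for subtraction set {5, 6, 11}:
g(0) = mex{} = 0
g(1) = mex{} = 0
g(2) = mex{} = 0
g(3) = mex{} = 0
g(4) = mex{} = 0
g(5) = mex{0} = 1
g(6) = mex{0} = 1
g(7) = mex{0} = 1
g(8) = mex{0} = 1
g(9) = mex{0} = 1
g(10) = mex{0,1} = 2
g(11) = mex{0,1} = 2
g(12) = mex{0,1} = 2
g(13) = mex{0,1} = 2
So g(13) = 2.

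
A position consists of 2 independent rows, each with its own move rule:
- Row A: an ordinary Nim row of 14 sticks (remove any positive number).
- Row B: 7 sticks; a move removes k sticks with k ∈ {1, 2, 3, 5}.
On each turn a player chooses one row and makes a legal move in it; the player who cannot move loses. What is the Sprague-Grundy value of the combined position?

Row A is a plain Nim row of size 14, so its Grundy value is 14.
Build the Grundy sequence for row B with g(k) = mex{g(k−s) : s ∈ {1, 2, 3, 5}, s ≤ k}:
k:     0  1  2  3  4  5  6  7
g(k):  0  1  2  3  0  1  2  3
So g(7) = 3.
The value of a disjunctive sum is the nim-sum of the parts.
Combined value = 14 ⊕ 3 = 13.

13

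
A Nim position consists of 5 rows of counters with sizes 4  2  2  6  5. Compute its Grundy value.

Nim-sum: 4 ⊕ 2 ⊕ 2 ⊕ 6 ⊕ 5 = 7.

7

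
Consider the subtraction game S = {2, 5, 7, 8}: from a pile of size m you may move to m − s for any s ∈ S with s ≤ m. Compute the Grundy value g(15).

Compute g(0), g(1), … for moves {2, 5, 7, 8}:
k:     0  1  2  3  4  5  6  7  8  9 10 11 12 13 14 15
g(k):  0  0  1  1  0  2  1  3  2  2  0  3  1  0  0  1
So g(15) = 1.

1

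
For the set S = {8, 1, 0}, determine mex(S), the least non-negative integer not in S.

The values 0, 1 are all present; 2 is the first non-negative integer missing from the set.

2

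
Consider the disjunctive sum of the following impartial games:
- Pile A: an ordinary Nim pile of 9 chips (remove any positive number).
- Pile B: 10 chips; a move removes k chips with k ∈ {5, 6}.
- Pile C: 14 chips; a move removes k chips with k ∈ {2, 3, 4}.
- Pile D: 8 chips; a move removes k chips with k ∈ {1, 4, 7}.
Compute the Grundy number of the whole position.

Pile A is a plain Nim pile of size 9, so its Grundy value is 9.
Build the Grundy sequence for pile B with g(k) = mex{g(k−s) : s ∈ {5, 6}, s ≤ k}:
g(0) = mex{} = 0
g(1) = mex{} = 0
g(2) = mex{} = 0
g(3) = mex{} = 0
g(4) = mex{} = 0
g(5) = mex{0} = 1
g(6) = mex{0} = 1
g(7) = mex{0} = 1
g(8) = mex{0} = 1
g(9) = mex{0} = 1
g(10) = mex{0,1} = 2
So g(10) = 2.
Grundy values for pile C (subtraction set {2, 3, 4}):
g(0) = mex{} = 0
g(1) = mex{} = 0
g(2) = mex{0} = 1
g(3) = mex{0} = 1
g(4) = mex{0,1} = 2
g(5) = mex{0,1} = 2
g(6) = mex{1,2} = 0
g(7) = mex{1,2} = 0
g(8) = mex{0,2} = 1
g(9) = mex{0,2} = 1
g(10) = mex{0,1} = 2
g(11) = mex{0,1} = 2
g(12) = mex{1,2} = 0
g(13) = mex{1,2} = 0
g(14) = mex{0,2} = 1
So g(14) = 1.
Grundy values for pile D (subtraction set {1, 4, 7}):
g(0) = mex{} = 0
g(1) = mex{0} = 1
g(2) = mex{1} = 0
g(3) = mex{0} = 1
g(4) = mex{0,1} = 2
g(5) = mex{1,2} = 0
g(6) = mex{0} = 1
g(7) = mex{0,1} = 2
g(8) = mex{1,2} = 0
So g(8) = 0.
The value of a disjunctive sum is the nim-sum of the parts.
Combined value = 9 XOR 2 XOR 1 XOR 0 = 10.

10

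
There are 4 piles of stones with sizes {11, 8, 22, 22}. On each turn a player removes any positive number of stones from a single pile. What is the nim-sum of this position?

3

Nim-sum: 11 XOR 8 XOR 22 XOR 22 = 3.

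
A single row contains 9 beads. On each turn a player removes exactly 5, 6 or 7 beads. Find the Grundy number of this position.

Build the Grundy sequence with g(k) = mex{g(k−s) : s ∈ {5, 6, 7}, s ≤ k}:
k:     0  1  2  3  4  5  6  7  8  9
g(k):  0  0  0  0  0  1  1  1  1  1
So g(9) = 1.

1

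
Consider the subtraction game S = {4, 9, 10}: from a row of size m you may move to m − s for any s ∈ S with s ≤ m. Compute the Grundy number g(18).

Build the Grundy sequence with g(k) = mex{g(k−s) : s ∈ {4, 9, 10}, s ≤ k}:
k:     0  1  2  3  4  5  6  7  8  9 10 11 12 13 14 15 16 17 18
g(k):  0  0  0  0  1  1  1  1  0  2  2  2  1  3  0  0  0  2  1
So g(18) = 1.

1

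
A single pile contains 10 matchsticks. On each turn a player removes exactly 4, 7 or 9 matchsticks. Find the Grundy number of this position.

2

Grundy values for subtraction set {4, 7, 9}:
k:     0  1  2  3  4  5  6  7  8  9 10
g(k):  0  0  0  0  1  1  1  1  2  2  2
So g(10) = 2.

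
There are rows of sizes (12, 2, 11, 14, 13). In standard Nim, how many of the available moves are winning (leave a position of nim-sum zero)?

Nim-sum: 12 XOR 2 XOR 11 XOR 14 XOR 13 = 6.
The overall nim-sum is X = 6. A row of size p has a winning move iff p XOR X < p (reduce it to p XOR X).
  12: 12 XOR 6 = 10 < 12 — winning move (to 10).
  2: 2 XOR 6 = 4 ≥ 2 — no move.
  11: 11 XOR 6 = 13 ≥ 11 — no move.
  14: 14 XOR 6 = 8 < 14 — winning move (to 8).
  13: 13 XOR 6 = 11 < 13 — winning move (to 11).
That gives 3 winning moves.

3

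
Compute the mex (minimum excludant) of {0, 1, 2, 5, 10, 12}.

3

The values 0, 1, 2 are all present; 3 is the first non-negative integer missing from the set.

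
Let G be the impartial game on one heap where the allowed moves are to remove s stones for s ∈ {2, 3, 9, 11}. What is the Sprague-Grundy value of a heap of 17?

Compute g(0), g(1), … for moves {2, 3, 9, 11}:
k:     0  1  2  3  4  5  6  7  8  9 10 11 12 13 14 15 16 17
g(k):  0  0  1  1  2  0  0  1  1  2  2  3  3  0  2  1  3  3
So g(17) = 3.

3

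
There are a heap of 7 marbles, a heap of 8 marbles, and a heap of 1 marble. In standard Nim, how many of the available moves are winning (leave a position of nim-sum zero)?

Compute the nim-sum pairwise:
7 ^ 8 = 15
15 ^ 1 = 14
The overall nim-sum is X = 14. A heap of size p has a winning move iff p XOR X < p (reduce it to p XOR X).
  7: 7 XOR 14 = 9 ≥ 7 — no move.
  8: 8 XOR 14 = 6 < 8 — winning move (to 6).
  1: 1 XOR 14 = 15 ≥ 1 — no move.
That gives 1 winning move.

1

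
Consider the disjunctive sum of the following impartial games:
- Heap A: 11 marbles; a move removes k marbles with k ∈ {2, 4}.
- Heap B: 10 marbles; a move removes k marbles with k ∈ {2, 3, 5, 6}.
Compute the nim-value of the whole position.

3

Grundy values for heap A (subtraction set {2, 4}):
k:     0  1  2  3  4  5  6  7  8  9 10 11
g(k):  0  0  1  1  2  2  0  0  1  1  2  2
So g(11) = 2.
For heap B, compute g(0), g(1), … with moves {2, 3, 5, 6}:
g(0) = mex{} = 0
g(1) = mex{} = 0
g(2) = mex{0} = 1
g(3) = mex{0} = 1
g(4) = mex{0,1} = 2
g(5) = mex{0,1} = 2
g(6) = mex{0,1,2} = 3
g(7) = mex{0,1,2} = 3
g(8) = mex{1,2,3} = 0
g(9) = mex{1,2,3} = 0
g(10) = mex{0,2,3} = 1
So g(10) = 1.
The value of a disjunctive sum is the nim-sum of the parts.
Combined value = 2 ⊕ 1 = 3.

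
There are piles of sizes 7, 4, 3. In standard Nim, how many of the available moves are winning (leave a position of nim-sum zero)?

Nim-sum: 7 ^ 4 ^ 3 = 0.
The nim-sum is already 0, so every move leaves a nonzero nim-sum — there are no winning moves.

0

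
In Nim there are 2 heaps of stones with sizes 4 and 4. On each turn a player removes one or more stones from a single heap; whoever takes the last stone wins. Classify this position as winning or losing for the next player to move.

Losing position

Write each in binary and XOR column by column:
  100  (4)
  100  (4)
  ---
  000  (0)
The nim-sum is 0, so this is a P-position: the player to move is in a losing position under optimal play.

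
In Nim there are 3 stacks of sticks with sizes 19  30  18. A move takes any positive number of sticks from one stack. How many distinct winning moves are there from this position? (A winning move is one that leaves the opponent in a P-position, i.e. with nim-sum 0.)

3

Compute the nim-sum pairwise:
19 XOR 30 = 13
13 XOR 18 = 31
The overall nim-sum is X = 31. A stack of size p has a winning move iff p XOR X < p (reduce it to p XOR X).
  19: 19 XOR 31 = 12 < 19 — winning move (to 12).
  30: 30 XOR 31 = 1 < 30 — winning move (to 1).
  18: 18 XOR 31 = 13 < 18 — winning move (to 13).
That gives 3 winning moves.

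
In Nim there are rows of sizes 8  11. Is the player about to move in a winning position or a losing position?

Compute the nim-sum pairwise:
8 ^ 11 = 3
The nim-sum is 3 ≠ 0, so this is an N-position: the player to move can win.

Winning position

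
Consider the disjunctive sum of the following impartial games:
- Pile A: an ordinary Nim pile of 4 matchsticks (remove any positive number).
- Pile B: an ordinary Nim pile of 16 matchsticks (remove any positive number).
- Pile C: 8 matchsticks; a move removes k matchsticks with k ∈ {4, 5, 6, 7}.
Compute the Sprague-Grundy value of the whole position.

Pile A is a plain Nim pile of size 4, so its Grundy value is 4.
Pile B is a plain Nim pile of size 16, so its Grundy value is 16.
For pile C, compute g(0), g(1), … with moves {4, 5, 6, 7}:
k:     0  1  2  3  4  5  6  7  8
g(k):  0  0  0  0  1  1  1  1  2
So g(8) = 2.
The value of a disjunctive sum is the nim-sum of the parts.
Combined value = 4 ⊕ 16 ⊕ 2 = 22.

22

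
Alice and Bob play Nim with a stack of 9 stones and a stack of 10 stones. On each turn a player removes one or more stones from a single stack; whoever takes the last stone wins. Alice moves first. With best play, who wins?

Alice wins

Bitwise XOR of the heap sizes:
  1001  (9)
  1010  (10)
  ----
  0011  (3)
The nim-sum is 3 ≠ 0, so this is an N-position: the player to move can win; Alice has a winning move.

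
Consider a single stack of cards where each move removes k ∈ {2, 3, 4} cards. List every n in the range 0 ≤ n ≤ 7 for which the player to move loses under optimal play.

0, 1, 6, 7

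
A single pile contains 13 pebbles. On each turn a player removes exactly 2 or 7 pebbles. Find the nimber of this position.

0

Build the Grundy sequence with g(k) = mex{g(k−s) : s ∈ {2, 7}, s ≤ k}:
g(0) = mex{} = 0
g(1) = mex{} = 0
g(2) = mex{0} = 1
g(3) = mex{0} = 1
g(4) = mex{1} = 0
g(5) = mex{1} = 0
g(6) = mex{0} = 1
g(7) = mex{0} = 1
g(8) = mex{0,1} = 2
g(9) = mex{1} = 0
g(10) = mex{1,2} = 0
g(11) = mex{0} = 1
g(12) = mex{0} = 1
g(13) = mex{1} = 0
So g(13) = 0.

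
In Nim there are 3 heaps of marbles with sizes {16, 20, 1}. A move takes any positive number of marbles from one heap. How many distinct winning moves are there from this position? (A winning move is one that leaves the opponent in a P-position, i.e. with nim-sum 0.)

1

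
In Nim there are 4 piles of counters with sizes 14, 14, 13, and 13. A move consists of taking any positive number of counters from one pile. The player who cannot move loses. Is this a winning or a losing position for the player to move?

Compute the nim-sum pairwise:
14 ⊕ 14 = 0
0 ⊕ 13 = 13
13 ⊕ 13 = 0
The nim-sum is 0, so this is a P-position: the player to move is in a losing position under optimal play.

Losing position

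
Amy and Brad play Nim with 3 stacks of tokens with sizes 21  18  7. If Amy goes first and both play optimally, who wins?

Bitwise XOR of the heap sizes:
  10101  (21)
  10010  (18)
  00111  (7)
  -----
  00000  (0)
The nim-sum is 0, so this is a P-position: the player to move is in a losing position under optimal play; Amy is about to move from it and so loses — Brad wins.

Brad wins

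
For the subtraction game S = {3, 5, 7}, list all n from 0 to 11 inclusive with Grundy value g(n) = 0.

0, 1, 2, 10, 11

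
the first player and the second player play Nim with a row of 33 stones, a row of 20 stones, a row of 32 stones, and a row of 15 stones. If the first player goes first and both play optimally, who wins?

the first player wins

Compute the nim-sum pairwise:
33 ^ 20 = 53
53 ^ 32 = 21
21 ^ 15 = 26
The nim-sum is 26 ≠ 0, so this is an N-position: the player to move can win; the first player has a winning move.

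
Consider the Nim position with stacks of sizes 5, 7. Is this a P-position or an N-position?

N-position

Nim-sum: 5 ^ 7 = 2.
The nim-sum is 2 ≠ 0, so this is an N-position: the player to move can win.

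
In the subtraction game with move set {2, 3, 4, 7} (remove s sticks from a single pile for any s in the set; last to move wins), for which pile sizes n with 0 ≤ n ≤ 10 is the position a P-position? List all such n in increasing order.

Compute g(0), g(1), … for moves {2, 3, 4, 7}:
g(0) = mex{} = 0
g(1) = mex{} = 0
g(2) = mex{0} = 1
g(3) = mex{0} = 1
g(4) = mex{0,1} = 2
g(5) = mex{0,1} = 2
g(6) = mex{1,2} = 0
g(7) = mex{0,1,2} = 3
g(8) = mex{0,2} = 1
g(9) = mex{0,1,2,3} = 4
g(10) = mex{0,1,3} = 2
The P-positions (g = 0) in 0..10 are 0, 1, 6.

0, 1, 6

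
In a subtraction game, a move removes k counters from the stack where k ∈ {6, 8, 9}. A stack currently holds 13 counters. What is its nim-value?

2

Compute g(0), g(1), … for moves {6, 8, 9}:
g(0) = mex{} = 0
g(1) = mex{} = 0
g(2) = mex{} = 0
g(3) = mex{} = 0
g(4) = mex{} = 0
g(5) = mex{} = 0
g(6) = mex{0} = 1
g(7) = mex{0} = 1
g(8) = mex{0} = 1
g(9) = mex{0} = 1
g(10) = mex{0} = 1
g(11) = mex{0} = 1
g(12) = mex{0,1} = 2
g(13) = mex{0,1} = 2
So g(13) = 2.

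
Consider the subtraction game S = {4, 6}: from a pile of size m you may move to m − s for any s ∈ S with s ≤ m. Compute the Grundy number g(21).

Build the Grundy sequence with g(k) = mex{g(k−s) : s ∈ {4, 6}, s ≤ k}:
k:     0  1  2  3  4  5  6  7  8  9 10 11 12 13 14 15 16 17 18 19 20 21
g(k):  0  0  0  0  1  1  1  1  2  2  0  0  0  0  1  1  1  1  2  2  0  0
So g(21) = 0.

0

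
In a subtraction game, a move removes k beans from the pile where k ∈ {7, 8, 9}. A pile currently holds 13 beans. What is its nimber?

1

Grundy values for subtraction set {7, 8, 9}:
k:     0  1  2  3  4  5  6  7  8  9 10 11 12 13
g(k):  0  0  0  0  0  0  0  1  1  1  1  1  1  1
So g(13) = 1.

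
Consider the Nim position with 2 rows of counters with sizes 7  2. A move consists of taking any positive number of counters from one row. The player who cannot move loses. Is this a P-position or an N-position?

Write each in binary and XOR column by column:
  111  (7)
  010  (2)
  ---
  101  (5)
The nim-sum is 5 ≠ 0, so this is an N-position: the player to move can win.

N-position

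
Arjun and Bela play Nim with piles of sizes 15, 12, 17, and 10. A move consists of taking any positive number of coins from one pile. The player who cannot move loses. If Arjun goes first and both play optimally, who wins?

Write each in binary and XOR column by column:
  01111  (15)
  01100  (12)
  10001  (17)
  01010  (10)
  -----
  11000  (24)
The nim-sum is 24 ≠ 0, so this is an N-position: the player to move can win; Arjun has a winning move.

Arjun wins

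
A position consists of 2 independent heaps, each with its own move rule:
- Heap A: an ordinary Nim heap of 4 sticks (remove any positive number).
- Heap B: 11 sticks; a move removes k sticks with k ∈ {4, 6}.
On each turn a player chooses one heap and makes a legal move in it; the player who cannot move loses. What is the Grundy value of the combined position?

4

Heap A is a plain Nim heap of size 4, so its Grundy value is 4.
For heap B, compute g(0), g(1), … with moves {4, 6}:
k:     0  1  2  3  4  5  6  7  8  9 10 11
g(k):  0  0  0  0  1  1  1  1  2  2  0  0
So g(11) = 0.
The value of a disjunctive sum is the nim-sum of the parts.
Combined value = 4 XOR 0 = 4.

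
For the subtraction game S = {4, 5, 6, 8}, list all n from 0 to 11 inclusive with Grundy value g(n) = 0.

0, 1, 2, 3

Build the Grundy sequence with g(k) = mex{g(k−s) : s ∈ {4, 5, 6, 8}, s ≤ k}:
g(0) = mex{} = 0
g(1) = mex{} = 0
g(2) = mex{} = 0
g(3) = mex{} = 0
g(4) = mex{0} = 1
g(5) = mex{0} = 1
g(6) = mex{0} = 1
g(7) = mex{0} = 1
g(8) = mex{0,1} = 2
g(9) = mex{0,1} = 2
g(10) = mex{0,1} = 2
g(11) = mex{0,1} = 2
The P-positions (g = 0) in 0..11 are 0, 1, 2, 3.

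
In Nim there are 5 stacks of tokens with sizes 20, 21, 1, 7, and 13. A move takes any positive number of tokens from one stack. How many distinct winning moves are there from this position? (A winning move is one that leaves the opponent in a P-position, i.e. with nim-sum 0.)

1

Bitwise XOR of the heap sizes:
  10100  (20)
  10101  (21)
  00001  (1)
  00111  (7)
  01101  (13)
  -----
  01010  (10)
The overall nim-sum is X = 10. A stack of size p has a winning move iff p XOR X < p (reduce it to p XOR X).
  20: 20 XOR 10 = 30 ≥ 20 — no move.
  21: 21 XOR 10 = 31 ≥ 21 — no move.
  1: 1 XOR 10 = 11 ≥ 1 — no move.
  7: 7 XOR 10 = 13 ≥ 7 — no move.
  13: 13 XOR 10 = 7 < 13 — winning move (to 7).
That gives 1 winning move.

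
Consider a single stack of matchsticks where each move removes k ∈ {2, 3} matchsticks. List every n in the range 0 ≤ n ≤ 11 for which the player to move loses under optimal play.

0, 1, 5, 6, 10, 11

Build the Grundy sequence with g(k) = mex{g(k−s) : s ∈ {2, 3}, s ≤ k}:
g(0) = mex{} = 0
g(1) = mex{} = 0
g(2) = mex{0} = 1
g(3) = mex{0} = 1
g(4) = mex{0,1} = 2
g(5) = mex{1} = 0
g(6) = mex{1,2} = 0
g(7) = mex{0,2} = 1
g(8) = mex{0} = 1
g(9) = mex{0,1} = 2
g(10) = mex{1} = 0
g(11) = mex{1,2} = 0
The P-positions (g = 0) in 0..11 are 0, 1, 5, 6, 10, 11.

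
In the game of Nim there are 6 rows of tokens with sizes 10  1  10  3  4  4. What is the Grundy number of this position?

Bitwise XOR of the heap sizes:
  1010  (10)
  0001  (1)
  1010  (10)
  0011  (3)
  0100  (4)
  0100  (4)
  ----
  0010  (2)

2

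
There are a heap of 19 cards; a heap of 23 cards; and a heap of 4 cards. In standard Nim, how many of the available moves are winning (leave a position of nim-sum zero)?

Compute the nim-sum pairwise:
19 ⊕ 23 = 4
4 ⊕ 4 = 0
The nim-sum is already 0, so every move leaves a nonzero nim-sum — there are no winning moves.

0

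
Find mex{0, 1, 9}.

The values 0, 1 are all present; 2 is the first non-negative integer missing from the set.

2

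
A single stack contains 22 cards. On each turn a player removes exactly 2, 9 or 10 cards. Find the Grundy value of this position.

1

Grundy values for subtraction set {2, 9, 10}:
k:     0  1  2  3  4  5  6  7  8  9 10 11 12 13 14 15 16 17 18 19 20 21 22
g(k):  0  0  1  1  0  0  1  1  0  2  1  3  0  2  1  3  0  2  1  0  0  1  1
So g(22) = 1.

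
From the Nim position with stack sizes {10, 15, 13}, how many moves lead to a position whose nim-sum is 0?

3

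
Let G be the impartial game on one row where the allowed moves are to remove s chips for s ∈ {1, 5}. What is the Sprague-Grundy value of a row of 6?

Build the Grundy sequence with g(k) = mex{g(k−s) : s ∈ {1, 5}, s ≤ k}:
g(0) = mex{} = 0
g(1) = mex{0} = 1
g(2) = mex{1} = 0
g(3) = mex{0} = 1
g(4) = mex{1} = 0
g(5) = mex{0} = 1
g(6) = mex{1} = 0
So g(6) = 0.

0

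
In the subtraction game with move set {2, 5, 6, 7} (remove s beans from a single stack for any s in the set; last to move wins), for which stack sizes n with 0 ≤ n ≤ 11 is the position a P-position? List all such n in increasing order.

0, 1, 4

Grundy values for subtraction set {2, 5, 6, 7}:
k:     0  1  2  3  4  5  6  7  8  9 10 11
g(k):  0  0  1  1  0  2  1  3  2  2  3  3
The P-positions (g = 0) in 0..11 are 0, 1, 4.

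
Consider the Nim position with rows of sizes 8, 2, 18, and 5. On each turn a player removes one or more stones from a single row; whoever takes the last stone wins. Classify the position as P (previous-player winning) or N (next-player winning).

Nim-sum: 8 ⊕ 2 ⊕ 18 ⊕ 5 = 29.
The nim-sum is 29 ≠ 0, so this is an N-position: the player to move can win.

N-position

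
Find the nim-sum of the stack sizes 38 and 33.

7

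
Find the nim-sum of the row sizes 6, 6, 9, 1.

8

Compute the nim-sum pairwise:
6 ^ 6 = 0
0 ^ 9 = 9
9 ^ 1 = 8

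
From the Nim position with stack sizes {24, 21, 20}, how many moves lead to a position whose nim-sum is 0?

3

Nim-sum: 24 ⊕ 21 ⊕ 20 = 25.
The overall nim-sum is X = 25. A stack of size p has a winning move iff p XOR X < p (reduce it to p XOR X).
  24: 24 XOR 25 = 1 < 24 — winning move (to 1).
  21: 21 XOR 25 = 12 < 21 — winning move (to 12).
  20: 20 XOR 25 = 13 < 20 — winning move (to 13).
That gives 3 winning moves.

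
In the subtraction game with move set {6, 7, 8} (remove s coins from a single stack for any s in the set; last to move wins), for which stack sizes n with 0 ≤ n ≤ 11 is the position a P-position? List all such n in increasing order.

0, 1, 2, 3, 4, 5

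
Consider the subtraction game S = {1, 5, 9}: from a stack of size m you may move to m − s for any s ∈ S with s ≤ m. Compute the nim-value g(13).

1

Compute g(0), g(1), … for moves {1, 5, 9}:
k:     0  1  2  3  4  5  6  7  8  9 10 11 12 13
g(k):  0  1  0  1  0  1  0  1  0  1  0  1  0  1
So g(13) = 1.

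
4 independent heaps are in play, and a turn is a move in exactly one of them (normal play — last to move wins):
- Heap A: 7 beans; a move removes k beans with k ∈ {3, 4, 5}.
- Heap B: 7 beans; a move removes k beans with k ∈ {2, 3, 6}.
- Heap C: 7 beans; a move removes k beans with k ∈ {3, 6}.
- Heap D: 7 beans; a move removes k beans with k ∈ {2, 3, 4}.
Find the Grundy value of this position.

1

For heap A, compute g(0), g(1), … with moves {3, 4, 5}:
g(0) = mex{} = 0
g(1) = mex{} = 0
g(2) = mex{} = 0
g(3) = mex{0} = 1
g(4) = mex{0} = 1
g(5) = mex{0} = 1
g(6) = mex{0,1} = 2
g(7) = mex{0,1} = 2
So g(7) = 2.
Grundy values for heap B (subtraction set {2, 3, 6}):
g(0) = mex{} = 0
g(1) = mex{} = 0
g(2) = mex{0} = 1
g(3) = mex{0} = 1
g(4) = mex{0,1} = 2
g(5) = mex{1} = 0
g(6) = mex{0,1,2} = 3
g(7) = mex{0,2} = 1
So g(7) = 1.
Grundy values for heap C (subtraction set {3, 6}):
k:     0  1  2  3  4  5  6  7
g(k):  0  0  0  1  1  1  2  2
So g(7) = 2.
Grundy values for heap D (subtraction set {2, 3, 4}):
g(0) = mex{} = 0
g(1) = mex{} = 0
g(2) = mex{0} = 1
g(3) = mex{0} = 1
g(4) = mex{0,1} = 2
g(5) = mex{0,1} = 2
g(6) = mex{1,2} = 0
g(7) = mex{1,2} = 0
So g(7) = 0.
The value of a disjunctive sum is the nim-sum of the parts.
Combined value = 2 ⊕ 1 ⊕ 2 ⊕ 0 = 1.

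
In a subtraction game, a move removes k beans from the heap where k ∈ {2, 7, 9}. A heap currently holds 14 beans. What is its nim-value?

3

Compute g(0), g(1), … for moves {2, 7, 9}:
g(0) = mex{} = 0
g(1) = mex{} = 0
g(2) = mex{0} = 1
g(3) = mex{0} = 1
g(4) = mex{1} = 0
g(5) = mex{1} = 0
g(6) = mex{0} = 1
g(7) = mex{0} = 1
g(8) = mex{0,1} = 2
g(9) = mex{0,1} = 2
g(10) = mex{0,1,2} = 3
g(11) = mex{0,1,2} = 3
g(12) = mex{0,1,3} = 2
g(13) = mex{0,1,3} = 2
g(14) = mex{0,1,2} = 3
So g(14) = 3.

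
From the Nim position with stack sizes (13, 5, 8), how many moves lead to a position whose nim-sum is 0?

0

Compute the nim-sum pairwise:
13 XOR 5 = 8
8 XOR 8 = 0
The nim-sum is already 0, so every move leaves a nonzero nim-sum — there are no winning moves.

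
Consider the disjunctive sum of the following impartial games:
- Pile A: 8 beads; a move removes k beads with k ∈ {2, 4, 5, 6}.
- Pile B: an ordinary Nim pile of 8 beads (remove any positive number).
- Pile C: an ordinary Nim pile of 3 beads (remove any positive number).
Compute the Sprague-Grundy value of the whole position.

Build the Grundy sequence for pile A with g(k) = mex{g(k−s) : s ∈ {2, 4, 5, 6}, s ≤ k}:
k:     0  1  2  3  4  5  6  7  8
g(k):  0  0  1  1  2  2  3  3  0
So g(8) = 0.
Pile B is a plain Nim pile of size 8, so its Grundy value is 8.
Pile C is a plain Nim pile of size 3, so its Grundy value is 3.
The value of a disjunctive sum is the nim-sum of the parts.
Combined value = 0 ⊕ 8 ⊕ 3 = 11.

11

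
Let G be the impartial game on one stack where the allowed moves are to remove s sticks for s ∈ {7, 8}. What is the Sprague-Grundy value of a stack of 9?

1

Compute g(0), g(1), … for moves {7, 8}:
g(0) = mex{} = 0
g(1) = mex{} = 0
g(2) = mex{} = 0
g(3) = mex{} = 0
g(4) = mex{} = 0
g(5) = mex{} = 0
g(6) = mex{} = 0
g(7) = mex{0} = 1
g(8) = mex{0} = 1
g(9) = mex{0} = 1
So g(9) = 1.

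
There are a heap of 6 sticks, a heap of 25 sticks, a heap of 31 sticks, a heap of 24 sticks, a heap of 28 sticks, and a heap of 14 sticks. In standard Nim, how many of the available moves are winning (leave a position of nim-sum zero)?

5

Compute the nim-sum pairwise:
6 XOR 25 = 31
31 XOR 31 = 0
0 XOR 24 = 24
24 XOR 28 = 4
4 XOR 14 = 10
The overall nim-sum is X = 10. A heap of size p has a winning move iff p XOR X < p (reduce it to p XOR X).
  6: 6 XOR 10 = 12 ≥ 6 — no move.
  25: 25 XOR 10 = 19 < 25 — winning move (to 19).
  31: 31 XOR 10 = 21 < 31 — winning move (to 21).
  24: 24 XOR 10 = 18 < 24 — winning move (to 18).
  28: 28 XOR 10 = 22 < 28 — winning move (to 22).
  14: 14 XOR 10 = 4 < 14 — winning move (to 4).
That gives 5 winning moves.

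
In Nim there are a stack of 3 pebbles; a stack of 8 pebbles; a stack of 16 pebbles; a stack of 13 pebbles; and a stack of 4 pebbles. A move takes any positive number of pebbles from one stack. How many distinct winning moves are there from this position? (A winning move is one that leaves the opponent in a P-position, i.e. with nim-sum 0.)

Compute the nim-sum pairwise:
3 ^ 8 = 11
11 ^ 16 = 27
27 ^ 13 = 22
22 ^ 4 = 18
The overall nim-sum is X = 18. A stack of size p has a winning move iff p XOR X < p (reduce it to p XOR X).
  3: 3 XOR 18 = 17 ≥ 3 — no move.
  8: 8 XOR 18 = 26 ≥ 8 — no move.
  16: 16 XOR 18 = 2 < 16 — winning move (to 2).
  13: 13 XOR 18 = 31 ≥ 13 — no move.
  4: 4 XOR 18 = 22 ≥ 4 — no move.
That gives 1 winning move.

1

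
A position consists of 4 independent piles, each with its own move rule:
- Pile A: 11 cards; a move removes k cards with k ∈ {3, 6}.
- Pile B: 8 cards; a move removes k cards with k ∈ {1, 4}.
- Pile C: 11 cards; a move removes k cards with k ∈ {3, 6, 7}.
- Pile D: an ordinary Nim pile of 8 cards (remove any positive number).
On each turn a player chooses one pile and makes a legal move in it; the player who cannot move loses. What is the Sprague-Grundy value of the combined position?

For pile A, compute g(0), g(1), … with moves {3, 6}:
g(0) = mex{} = 0
g(1) = mex{} = 0
g(2) = mex{} = 0
g(3) = mex{0} = 1
g(4) = mex{0} = 1
g(5) = mex{0} = 1
g(6) = mex{0,1} = 2
g(7) = mex{0,1} = 2
g(8) = mex{0,1} = 2
g(9) = mex{1,2} = 0
g(10) = mex{1,2} = 0
g(11) = mex{1,2} = 0
So g(11) = 0.
Build the Grundy sequence for pile B with g(k) = mex{g(k−s) : s ∈ {1, 4}, s ≤ k}:
g(0) = mex{} = 0
g(1) = mex{0} = 1
g(2) = mex{1} = 0
g(3) = mex{0} = 1
g(4) = mex{0,1} = 2
g(5) = mex{1,2} = 0
g(6) = mex{0} = 1
g(7) = mex{1} = 0
g(8) = mex{0,2} = 1
So g(8) = 1.
Build the Grundy sequence for pile C with g(k) = mex{g(k−s) : s ∈ {3, 6, 7}, s ≤ k}:
g(0) = mex{} = 0
g(1) = mex{} = 0
g(2) = mex{} = 0
g(3) = mex{0} = 1
g(4) = mex{0} = 1
g(5) = mex{0} = 1
g(6) = mex{0,1} = 2
g(7) = mex{0,1} = 2
g(8) = mex{0,1} = 2
g(9) = mex{0,1,2} = 3
g(10) = mex{1,2} = 0
g(11) = mex{1,2} = 0
So g(11) = 0.
Pile D is a plain Nim pile of size 8, so its Grundy value is 8.
The value of a disjunctive sum is the nim-sum of the parts.
Combined value = 0 XOR 1 XOR 0 XOR 8 = 9.

9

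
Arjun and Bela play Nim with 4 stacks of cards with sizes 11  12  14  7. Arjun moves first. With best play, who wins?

Nim-sum: 11 XOR 12 XOR 14 XOR 7 = 14.
The nim-sum is 14 ≠ 0, so this is an N-position: the player to move can win; Arjun has a winning move.

Arjun wins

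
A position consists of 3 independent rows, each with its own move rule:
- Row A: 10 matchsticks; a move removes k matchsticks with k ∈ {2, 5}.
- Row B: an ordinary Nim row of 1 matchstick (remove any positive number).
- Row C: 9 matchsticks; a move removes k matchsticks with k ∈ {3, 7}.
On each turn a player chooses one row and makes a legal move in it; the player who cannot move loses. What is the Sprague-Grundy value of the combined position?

For row A, compute g(0), g(1), … with moves {2, 5}:
k:     0  1  2  3  4  5  6  7  8  9 10
g(k):  0  0  1  1  0  2  1  0  0  1  1
So g(10) = 1.
Row B is a plain Nim row of size 1, so its Grundy value is 1.
Build the Grundy sequence for row C with g(k) = mex{g(k−s) : s ∈ {3, 7}, s ≤ k}:
k:     0  1  2  3  4  5  6  7  8  9
g(k):  0  0  0  1  1  1  0  2  2  1
So g(9) = 1.
By the Sprague-Grundy theorem, the Grundy value of a sum of independent games is the XOR of the component values.
Combined value = 1 ⊕ 1 ⊕ 1 = 1.

1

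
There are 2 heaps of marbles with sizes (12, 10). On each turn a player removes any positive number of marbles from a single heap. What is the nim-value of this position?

6

Nim-sum: 12 ⊕ 10 = 6.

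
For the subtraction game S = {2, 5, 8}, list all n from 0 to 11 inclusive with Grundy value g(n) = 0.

Compute g(0), g(1), … for moves {2, 5, 8}:
g(0) = mex{} = 0
g(1) = mex{} = 0
g(2) = mex{0} = 1
g(3) = mex{0} = 1
g(4) = mex{1} = 0
g(5) = mex{0,1} = 2
g(6) = mex{0} = 1
g(7) = mex{1,2} = 0
g(8) = mex{0,1} = 2
g(9) = mex{0} = 1
g(10) = mex{1,2} = 0
g(11) = mex{1} = 0
The P-positions (g = 0) in 0..11 are 0, 1, 4, 7, 10, 11.

0, 1, 4, 7, 10, 11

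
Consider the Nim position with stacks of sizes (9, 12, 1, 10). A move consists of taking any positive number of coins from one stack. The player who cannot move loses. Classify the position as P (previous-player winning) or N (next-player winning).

N-position

Nim-sum: 9 XOR 12 XOR 1 XOR 10 = 14.
The nim-sum is 14 ≠ 0, so this is an N-position: the player to move can win.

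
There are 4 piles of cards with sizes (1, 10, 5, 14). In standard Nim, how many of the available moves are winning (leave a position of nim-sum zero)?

0

Compute the nim-sum pairwise:
1 ^ 10 = 11
11 ^ 5 = 14
14 ^ 14 = 0
The nim-sum is already 0, so every move leaves a nonzero nim-sum — there are no winning moves.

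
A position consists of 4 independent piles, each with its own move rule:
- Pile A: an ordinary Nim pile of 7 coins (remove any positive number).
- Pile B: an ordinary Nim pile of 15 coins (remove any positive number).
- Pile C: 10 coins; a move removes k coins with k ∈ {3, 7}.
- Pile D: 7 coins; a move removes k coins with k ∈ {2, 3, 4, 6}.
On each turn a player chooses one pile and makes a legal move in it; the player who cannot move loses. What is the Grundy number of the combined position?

Pile A is a plain Nim pile of size 7, so its Grundy value is 7.
Pile B is a plain Nim pile of size 15, so its Grundy value is 15.
Build the Grundy sequence for pile C with g(k) = mex{g(k−s) : s ∈ {3, 7}, s ≤ k}:
g(0) = mex{} = 0
g(1) = mex{} = 0
g(2) = mex{} = 0
g(3) = mex{0} = 1
g(4) = mex{0} = 1
g(5) = mex{0} = 1
g(6) = mex{1} = 0
g(7) = mex{0,1} = 2
g(8) = mex{0,1} = 2
g(9) = mex{0} = 1
g(10) = mex{1,2} = 0
So g(10) = 0.
For pile D, compute g(0), g(1), … with moves {2, 3, 4, 6}:
k:     0  1  2  3  4  5  6  7
g(k):  0  0  1  1  2  2  3  3
So g(7) = 3.
The value of a disjunctive sum is the nim-sum of the parts.
Combined value = 7 XOR 15 XOR 0 XOR 3 = 11.

11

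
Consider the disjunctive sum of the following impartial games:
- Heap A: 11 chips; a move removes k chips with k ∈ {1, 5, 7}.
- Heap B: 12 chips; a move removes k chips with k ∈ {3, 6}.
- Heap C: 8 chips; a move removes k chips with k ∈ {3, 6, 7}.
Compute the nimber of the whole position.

For heap A, compute g(0), g(1), … with moves {1, 5, 7}:
k:     0  1  2  3  4  5  6  7  8  9 10 11
g(k):  0  1  0  1  0  1  0  1  0  1  0  1
So g(11) = 1.
For heap B, compute g(0), g(1), … with moves {3, 6}:
k:     0  1  2  3  4  5  6  7  8  9 10 11 12
g(k):  0  0  0  1  1  1  2  2  2  0  0  0  1
So g(12) = 1.
Grundy values for heap C (subtraction set {3, 6, 7}):
g(0) = mex{} = 0
g(1) = mex{} = 0
g(2) = mex{} = 0
g(3) = mex{0} = 1
g(4) = mex{0} = 1
g(5) = mex{0} = 1
g(6) = mex{0,1} = 2
g(7) = mex{0,1} = 2
g(8) = mex{0,1} = 2
So g(8) = 2.
The value of a disjunctive sum is the nim-sum of the parts.
Combined value = 1 XOR 1 XOR 2 = 2.

2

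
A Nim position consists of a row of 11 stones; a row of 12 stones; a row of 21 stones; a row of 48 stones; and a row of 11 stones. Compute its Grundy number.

41

Compute the nim-sum pairwise:
11 ⊕ 12 = 7
7 ⊕ 21 = 18
18 ⊕ 48 = 34
34 ⊕ 11 = 41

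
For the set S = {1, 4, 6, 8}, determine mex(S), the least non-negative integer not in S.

0

0 is not in the set, so the mex is 0.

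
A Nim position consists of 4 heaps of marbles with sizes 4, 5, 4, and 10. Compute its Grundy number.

Nim-sum: 4 XOR 5 XOR 4 XOR 10 = 15.

15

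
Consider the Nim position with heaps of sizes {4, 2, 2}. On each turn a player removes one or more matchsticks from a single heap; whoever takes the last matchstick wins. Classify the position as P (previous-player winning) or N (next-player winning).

Compute the nim-sum pairwise:
4 ^ 2 = 6
6 ^ 2 = 4
The nim-sum is 4 ≠ 0, so this is an N-position: the player to move can win.

N-position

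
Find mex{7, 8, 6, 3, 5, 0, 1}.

2

The values 0, 1 are all present; 2 is the first non-negative integer missing from the set.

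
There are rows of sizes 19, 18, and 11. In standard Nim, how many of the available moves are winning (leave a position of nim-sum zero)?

1

Compute the nim-sum pairwise:
19 ⊕ 18 = 1
1 ⊕ 11 = 10
The overall nim-sum is X = 10. A row of size p has a winning move iff p XOR X < p (reduce it to p XOR X).
  19: 19 XOR 10 = 25 ≥ 19 — no move.
  18: 18 XOR 10 = 24 ≥ 18 — no move.
  11: 11 XOR 10 = 1 < 11 — winning move (to 1).
That gives 1 winning move.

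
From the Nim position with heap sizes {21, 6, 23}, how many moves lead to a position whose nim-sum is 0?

3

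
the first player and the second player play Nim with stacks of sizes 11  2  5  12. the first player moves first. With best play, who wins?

Write each in binary and XOR column by column:
  1011  (11)
  0010  (2)
  0101  (5)
  1100  (12)
  ----
  0000  (0)
The nim-sum is 0, so this is a P-position: the player to move is in a losing position under optimal play; the first player is about to move from it and so loses — the second player wins.

the second player wins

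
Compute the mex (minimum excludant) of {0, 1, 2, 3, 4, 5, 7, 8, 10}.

The values 0, 1, 2, 3, 4, 5 are all present; 6 is the first non-negative integer missing from the set.

6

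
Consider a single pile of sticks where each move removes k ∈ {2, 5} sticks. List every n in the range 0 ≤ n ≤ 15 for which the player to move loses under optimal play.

0, 1, 4, 7, 8, 11, 14, 15

Compute g(0), g(1), … for moves {2, 5}:
k:     0  1  2  3  4  5  6  7  8  9 10 11 12 13 14 15
g(k):  0  0  1  1  0  2  1  0  0  1  1  0  2  1  0  0
The P-positions (g = 0) in 0..15 are 0, 1, 4, 7, 8, 11, 14, 15.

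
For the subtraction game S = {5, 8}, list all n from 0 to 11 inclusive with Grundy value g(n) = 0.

0, 1, 2, 3, 4

Grundy values for subtraction set {5, 8}:
k:     0  1  2  3  4  5  6  7  8  9 10 11
g(k):  0  0  0  0  0  1  1  1  1  1  2  2
The P-positions (g = 0) in 0..11 are 0, 1, 2, 3, 4.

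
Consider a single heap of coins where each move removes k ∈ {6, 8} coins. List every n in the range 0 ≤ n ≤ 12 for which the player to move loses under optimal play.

0, 1, 2, 3, 4, 5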